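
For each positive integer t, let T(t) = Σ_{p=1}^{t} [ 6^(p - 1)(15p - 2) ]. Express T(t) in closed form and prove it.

T(t) = 6^t(3t - 1) + 1

We claim T(t) = 6^t(3t - 1) + 1 for all t ≥ 1.
Base case (t = 1): T(1) = 13, and the closed form gives 13. They agree.
Inductive step: suppose the statement holds for some p ≥ 1, so T(p) = 6^p(3p - 1) + 1.
Then T(p+1) = T(p) + (6^p(15p + 13)) = (6^p(3p - 1) + 1) + (6^p(15p + 13)).
Simplifying, T(p+1) = 18·6^p·p + 12·6^p + 1 = 6^(p+1)(3(p+1) - 1) + 1,
which is the closed form with t = p+1.
By induction, the statement is established for all t ≥ 1.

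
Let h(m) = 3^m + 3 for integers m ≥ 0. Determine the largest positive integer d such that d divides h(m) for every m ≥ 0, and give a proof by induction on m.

Computing the first values: h(0) = 4 and h(1) = 6; gcd(4, 6) = 2, so d ≤ 2.
We prove 2 | 3^m + 3 for all m ≥ 0 by induction on m.
When m = 0: h(0) = 4 = 2·(2), so 2 | h(0).
For the inductive step, assume it holds for an arbitrary i ≥ 0, i.e. 2 | h(i). Then
h(i+1) = 3^(i+1) + 3 = 3·(3^i + 3) - 6 = 3·h(i) - 6. The first term is divisible by 2 by the inductive hypothesis, and -6 is divisible by 2. Hence 2 | h(i+1).
By the principle of mathematical induction, the result holds for all m ≥ 0.
Therefore the largest such d is 2.

d = 2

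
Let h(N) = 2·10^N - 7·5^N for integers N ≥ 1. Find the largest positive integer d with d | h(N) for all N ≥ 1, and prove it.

Computing the first values: h(1) = -15 and h(2) = 25; gcd(-15, 25) = 5, so d ≤ 5.
We prove 5 | 2·10^N - 7·5^N for all N ≥ 1 by induction on N.
Base step (N = 1): h(1) = -15 = 5·(-3), so 5 | h(1).
For the inductive step, assume it holds for an arbitrary p ≥ 1, i.e. 5 | h(p). Then
h(p+1) − 10·h(p) = (2·10^(p+1) - 7·5^(p+1)) − 10·(2·10^p - 7·5^p) = (-7)·5^p·(5 − 10) = (35)·5^p. Since 5 | h(p) by the inductive hypothesis, 5 | 10·h(p); and 5 | 35 since 35 = 5·7. Therefore 5 | h(p+1).
By the principle of mathematical induction, the result holds for all N ≥ 1.
Therefore the largest such d is 5.

d = 5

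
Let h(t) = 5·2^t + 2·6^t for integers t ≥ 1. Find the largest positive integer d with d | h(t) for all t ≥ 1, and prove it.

Computing the first values: h(1) = 22 and h(2) = 92; gcd(22, 92) = 2, so d ≤ 2.
We prove 2 | 5·2^t + 2·6^t for all t ≥ 1 by induction on t.
When t = 1: h(1) = 22 = 2·(11), so 2 | h(1).
Suppose the result is true for t = j, i.e. 2 | h(j). Then
h(j+1) − 6·h(j) = (5·2^(j+1) + 2·6^(j+1)) − 6·(5·2^j + 2·6^j) = (5)·2^j·(2 − 6) = (-20)·2^j. Since 2 | h(j) by the inductive hypothesis, 2 | 6·h(j); and 2 | -20 since -20 = 2·-10. Therefore 2 | h(j+1).
By induction, the statement is established for all t ≥ 1.
Therefore the largest such d is 2.

d = 2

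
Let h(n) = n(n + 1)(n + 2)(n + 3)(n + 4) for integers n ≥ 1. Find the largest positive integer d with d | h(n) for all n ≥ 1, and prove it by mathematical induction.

d = 120

Computing the first values: h(1) = 120 and h(2) = 720; gcd(120, 720) = 120, so d ≤ 120.
We prove 120 | n(n + 1)(n + 2)(n + 3)(n + 4) for all n ≥ 1 by induction on n.
For the base case n = 1: h(1) = 120 = 120·(1), so 120 | h(1).
Inductive step: suppose the statement holds for some j ≥ 1, i.e. 120 | h(j). Then
h(j+1) − h(j) = (j+1)·(j+2)·(j+3)·(j+4)·(j+5) − j·(j+1)·(j+2)·(j+3)·(j+4) = (j+1)·(j+2)·(j+3)·(j+4)·[(j+5) − j] = 5·(j+1)·(j+2)·(j+3)·(j+4). The product of 4 consecutive integers is divisible by (4)! = 24, so h(j+1) − h(j) is divisible by 5·24 = 120. By the inductive hypothesis 120 | h(j), hence 120 | h(j+1).
By the principle of mathematical induction, the result holds for all n ≥ 1.
Therefore the largest such d is 120.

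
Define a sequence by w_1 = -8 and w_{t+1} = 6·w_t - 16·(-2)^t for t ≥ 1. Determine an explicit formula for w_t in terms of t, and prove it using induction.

w_t = -(-2)^(t + 1) - 4·6^(t - 1)

Computing the first terms: w_1 = -8, w_2 = -16, w_3 = -160. This suggests w_t = -(-2)^(t + 1) - 4·6^(t - 1).
When t = 1: the formula gives -8 = -8 = w_1.
Inductive step: assume the claim holds for t = i, so w_i = -(-2)^(i + 1) - 4·6^(i - 1).
Then w_{i+1} = 6·w_i - 16·(-2)^i = 6·(-(-2)^(i + 1) - 4·6^(i - 1)) - 16·(-2)^i = -(-2)^(i + 2) - 4·6^i = -(-2)^((i+1) + 1) - 4·6^((i+1) - 1),
which is the claimed formula at t = i+1.
Hence, by induction on t, the claim holds for every t ≥ 1.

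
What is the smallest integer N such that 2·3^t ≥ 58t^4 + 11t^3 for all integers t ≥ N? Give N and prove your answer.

At t = 12: 1062882 < 1221696, so the inequality fails and N ≥ 13. We prove 2·3^t ≥ 58t^4 + 11t^3 for all t ≥ 13.
When t = 13: 2·3^t = 3188646 and 58t^4 + 11t^3 = 1680705, so 3188646 ≥ 1680705.
Inductive step: suppose the statement holds for some j ≥ 13, so 2·3^j ≥ 58j^4 + 11j^3.
Then 2·3^(j + 1) = 3·(2·3^j) ≥ 3·(58j^4 + 11j^3).
Also, for j ≥ 13 we have 3·(58j^4 + 11j^3) ≥ 58(j+1)^4 + 11(j+1)^3, since 3·(58j^4 + 11j^3) − (58(j+1)^4 + 11(j+1)^3) = 116j^4 - 210j^3 - 381j^2 - 265j - 69, which is nonnegative for all j ≥ 13.
Combining, 2·3^(j + 1) ≥ 58(j+1)^4 + 11(j+1)^3.
Hence, by induction on t, the claim holds for every t ≥ 13.
Hence the smallest such N is 13.

N = 13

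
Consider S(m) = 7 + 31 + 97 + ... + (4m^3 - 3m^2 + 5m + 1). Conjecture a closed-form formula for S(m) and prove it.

We claim S(m) = m(m^3 + m^2 + 2m + 3) for all m ≥ 1.
For the base case m = 1: S(1) = 7, and the closed form gives 7. They agree.
Inductive step: suppose the statement holds for some i ≥ 1, so S(i) = i(i^3 + i^2 + 2i + 3).
Then S(i+1) = S(i) + (4i^3 + 9i^2 + 11i + 7) = (i(i^3 + i^2 + 2i + 3)) + (4i^3 + 9i^2 + 11i + 7).
Simplifying, S(i+1) = (i + 1)(i^3 + 4i^2 + 7i + 7) = (i+1)((i+1)^3 + (i+1)^2 + 2(i+1) + 3),
which is the closed form with m = i+1.
By induction, the statement is established for all m ≥ 1.

S(m) = m(m^3 + m^2 + 2m + 3)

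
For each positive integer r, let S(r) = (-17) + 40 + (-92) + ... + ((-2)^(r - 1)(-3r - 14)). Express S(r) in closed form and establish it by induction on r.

We claim S(r) = (-2)^r(r + 5) - 5 for all r ≥ 1.
When r = 1: S(1) = -17, and the closed form gives -17. They agree.
Inductive step: assume the claim holds for r = i, so S(i) = (-2)^i(i + 5) - 5.
Then S(i+1) = S(i) + ((-2)^i(-3i - 17)) = ((-2)^i(i + 5) - 5) + ((-2)^i(-3i - 17)).
Simplifying, S(i+1) = -2(-2)^i·i - 12(-2)^i - 5 = (-2)^(i+1)((i+1) + 5) - 5,
which is the closed form with r = i+1.
Hence, by induction on r, the claim holds for every r ≥ 1.

S(r) = (-2)^r(r + 5) - 5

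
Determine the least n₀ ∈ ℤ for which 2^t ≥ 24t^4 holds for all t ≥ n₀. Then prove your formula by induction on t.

At t = 22: 4194304 < 5622144, so the inequality fails and n₀ ≥ 23. We prove 2^t ≥ 24t^4 for all t ≥ 23.
When t = 23: 2^t = 8388608 and 24t^4 = 6716184, so 8388608 ≥ 6716184.
For the inductive step, assume it holds for an arbitrary j ≥ 23, so 2^j ≥ 24j^4.
Then 2^(j + 1) = 2·(2^j) ≥ 2·(24j^4).
Also, for j ≥ 23 we have 2·(24j^4) ≥ 24(j+1)^4, since 2 ≥ (1 + 1/j)^4 for all j ≥ 23.
Combining, 2^(j + 1) ≥ 24(j+1)^4.
This completes the induction.
Hence the smallest such n₀ is 23.

n₀ = 23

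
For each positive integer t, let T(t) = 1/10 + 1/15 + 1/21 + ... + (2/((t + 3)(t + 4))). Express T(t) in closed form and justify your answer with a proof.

T(t) = t/(2(t + 4))

We claim T(t) = t/(2(t + 4)) for all t ≥ 1.
When t = 1: T(1) = 1/10, and the closed form gives 1/10. They agree.
Suppose the result is true for t = i, so T(i) = i/(2(i + 4)).
Then T(i+1) = T(i) + (2/((i + 4)(i + 5))) = (i/(2(i + 4))) + (2/((i + 4)(i + 5))).
Simplifying, T(i+1) = (i + 1)/(2(i + 5)) = (i+1)/(2((i+1) + 4)),
which is the closed form with t = i+1.
By the principle of mathematical induction, the result holds for all t ≥ 1.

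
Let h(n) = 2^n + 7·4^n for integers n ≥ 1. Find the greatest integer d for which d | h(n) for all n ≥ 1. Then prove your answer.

Computing the first values: h(1) = 30 and h(2) = 116; gcd(30, 116) = 2, so d ≤ 2.
We prove 2 | 2^n + 7·4^n for all n ≥ 1 by induction on n.
When n = 1: h(1) = 30 = 2·(15), so 2 | h(1).
Inductive step: assume the claim holds for n = r, i.e. 2 | h(r). Then
h(r+1) − 4·h(r) = (2^(r+1) + 7·4^(r+1)) − 4·(2^r + 7·4^r) = (1)·2^r·(2 − 4) = (-2)·2^r. Since 2 | h(r) by the inductive hypothesis, 2 | 4·h(r); and 2 | -2 since -2 = 2·-1. Therefore 2 | h(r+1).
Hence, by induction on n, the claim holds for every n ≥ 1.
Therefore the largest such d is 2.

d = 2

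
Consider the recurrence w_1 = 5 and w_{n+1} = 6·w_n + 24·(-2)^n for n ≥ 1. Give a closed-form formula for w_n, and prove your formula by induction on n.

w_n = -3(-2)^n - 6^(n - 1)

Computing the first terms: w_1 = 5, w_2 = -18, w_3 = -12. This suggests w_n = -3(-2)^n - 6^(n - 1).
Base step (n = 1): the formula gives 5 = 5 = w_1.
Inductive step: assume the claim holds for n = j, so w_j = -3(-2)^j - 6^(j - 1).
Then w_{j+1} = 6·w_j + 24·(-2)^j = 6·(-3(-2)^j - 6^(j - 1)) + 24·(-2)^j = -3(-2)^(j + 1) - 6^j = -3(-2)^(j+1) - 6^((j+1) - 1),
which is the claimed formula at n = j+1.
This completes the induction.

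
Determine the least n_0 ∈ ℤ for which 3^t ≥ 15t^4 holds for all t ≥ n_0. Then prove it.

At t = 11: 177147 < 219615, so the inequality fails and n_0 ≥ 12. We prove 3^t ≥ 15t^4 for all t ≥ 12.
Base case (t = 12): 3^t = 531441 and 15t^4 = 311040, so 531441 ≥ 311040.
For the inductive step, assume it holds for an arbitrary k ≥ 12, so 3^k ≥ 15k^4.
Then 3^(k + 1) = 3·(3^k) ≥ 3·(15k^4).
Also, for k ≥ 12 we have 3·(15k^4) ≥ 15(k+1)^4, since 3 ≥ (1 + 1/k)^4 for all k ≥ 12.
Combining, 3^(k + 1) ≥ 15(k+1)^4.
By induction, the statement is established for all t ≥ 12.
Hence the smallest such n_0 is 12.

n_0 = 12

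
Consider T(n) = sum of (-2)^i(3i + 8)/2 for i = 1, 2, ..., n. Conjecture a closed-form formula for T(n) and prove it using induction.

T(n) = (-2)^n(n + 3) - 3

We claim T(n) = (-2)^n(n + 3) - 3 for all n ≥ 1.
For the base case n = 1: T(1) = -11, and the closed form gives -11. They agree.
Inductive step: suppose the statement holds for some i ≥ 1, so T(i) = (-2)^i(i + 3) - 3.
Then T(i+1) = T(i) + ((-2)^i(-3i - 11)) = ((-2)^i(i + 3) - 3) + ((-2)^i(-3i - 11)).
Simplifying, T(i+1) = -2(-2)^i·i - 8(-2)^i - 3 = (-2)^(i+1)((i+1) + 3) - 3,
which is the closed form with n = i+1.
By induction, the statement is established for all n ≥ 1.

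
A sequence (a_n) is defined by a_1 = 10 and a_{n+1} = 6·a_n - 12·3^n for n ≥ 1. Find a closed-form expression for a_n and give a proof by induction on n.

Computing the first terms: a_1 = 10, a_2 = 24, a_3 = 36. This suggests a_n = 4·3^n - 2·6^(n - 1).
Base case (n = 1): the formula gives 10 = 10 = a_1.
Inductive step: suppose the statement holds for some k ≥ 1, so a_k = 4·3^k - 2·6^(k - 1).
Then a_{k+1} = 6·a_k - 12·3^k = 6·(4·3^k - 2·6^(k - 1)) - 12·3^k = 4·3^(k + 1) - 2·6^k = 4·3^(k+1) - 2·6^((k+1) - 1),
which is the claimed formula at n = k+1.
By the principle of mathematical induction, the result holds for all n ≥ 1.

a_n = 4·3^n - 2·6^(n - 1)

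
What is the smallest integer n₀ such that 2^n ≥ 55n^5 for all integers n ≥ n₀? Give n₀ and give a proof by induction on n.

At n = 30: 1073741824 < 1336500000, so the inequality fails and n₀ ≥ 31. We prove 2^n ≥ 55n^5 for all n ≥ 31.
Base step (n = 31): 2^n = 2147483648 and 55n^5 = 1574603305, so 2147483648 ≥ 1574603305.
Inductive step: assume the claim holds for n = p, so 2^p ≥ 55p^5.
Then 2^(p + 1) = 2·(2^p) ≥ 2·(55p^5).
Also, for p ≥ 31 we have 2·(55p^5) ≥ 55(p+1)^5, since 2 ≥ (1 + 1/p)^5 for all p ≥ 31.
Combining, 2^(p + 1) ≥ 55(p+1)^5.
This completes the induction.
Hence the smallest such n₀ is 31.

n₀ = 31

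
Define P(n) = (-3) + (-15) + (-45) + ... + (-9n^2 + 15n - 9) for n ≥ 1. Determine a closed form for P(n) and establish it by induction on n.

We claim P(n) = -3n(n^2 - n + 1) for all n ≥ 1.
When n = 1: P(1) = -3, and the closed form gives -3. They agree.
For the inductive step, assume it holds for an arbitrary k ≥ 1, so P(k) = 3k(-k^2 + k - 1).
Then P(k+1) = P(k) + (-9k^2 - 3k - 3) = (3k(-k^2 + k - 1)) + (-9k^2 - 3k - 3).
Simplifying, P(k+1) = -3(k + 1)(k^2 + k + 1) = -3(k+1)((k+1)^2 - (k+1) + 1),
which is the closed form with n = k+1.
This completes the induction.

P(n) = -3n(n^2 - n + 1)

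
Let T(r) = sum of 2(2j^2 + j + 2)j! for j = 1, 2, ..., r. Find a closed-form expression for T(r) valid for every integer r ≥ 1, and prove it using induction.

We claim T(r) = (4r + 2)(r + 1)! - 2 for all r ≥ 1.
For the base case r = 1: T(1) = 10, and the closed form gives 10. They agree.
Inductive step: suppose the statement holds for some j ≥ 1, so T(j) = (4j + 2)(j + 1)! - 2.
Then T(j+1) = T(j) + (2(2j^2 + 5j + 5)(j + 1)!) = ((4j + 2)(j + 1)! - 2) + (2(2j^2 + 5j + 5)(j + 1)!).
Simplifying, T(j+1) = (4(j+1) + 2)((j+1) + 1)! - 2,
which is the closed form with r = j+1.
By the principle of mathematical induction, the result holds for all r ≥ 1.

T(r) = (4r + 2)(r + 1)! - 2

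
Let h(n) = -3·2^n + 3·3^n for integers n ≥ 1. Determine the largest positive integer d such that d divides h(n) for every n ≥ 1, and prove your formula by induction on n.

d = 3

Computing the first values: h(1) = 3 and h(2) = 15; gcd(3, 15) = 3, so d ≤ 3.
We prove 3 | -3·2^n + 3·3^n for all n ≥ 1 by induction on n.
For the base case n = 1: h(1) = 3 = 3·(1), so 3 | h(1).
For the inductive step, assume it holds for an arbitrary m ≥ 1, i.e. 3 | h(m). Then
h(m+1) − 3·h(m) = (-3·2^(m+1) + 3·3^(m+1)) − 3·(-3·2^m + 3·3^m) = (-3)·2^m·(2 − 3) = (3)·2^m. Since 3 | h(m) by the inductive hypothesis, 3 | 3·h(m); and 3 | 3 since 3 = 3·1. Therefore 3 | h(m+1).
By the principle of mathematical induction, the result holds for all n ≥ 1.
Therefore the largest such d is 3.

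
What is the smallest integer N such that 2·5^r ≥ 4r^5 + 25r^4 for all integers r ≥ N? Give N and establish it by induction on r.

At r = 6: 31250 < 63504, so the inequality fails and N ≥ 7. We prove 2·5^r ≥ 4r^5 + 25r^4 for all r ≥ 7.
When r = 7: 2·5^r = 156250 and 4r^5 + 25r^4 = 127253, so 156250 ≥ 127253.
Suppose the result is true for r = k, so 2·5^k ≥ 4k^5 + 25k^4.
Then 2·5^(k + 1) = 5·(2·5^k) ≥ 5·(4k^5 + 25k^4).
Also, for k ≥ 7 we have 5·(4k^5 + 25k^4) ≥ 4(k+1)^5 + 25(k+1)^4, since 5·(4k^5 + 25k^4) − (4(k+1)^5 + 25(k+1)^4) = 16k^5 + 80k^4 - 140k^3 - 190k^2 - 120k - 29, which is nonnegative for all k ≥ 7.
Combining, 2·5^(k + 1) ≥ 4(k+1)^5 + 25(k+1)^4.
This completes the induction.
Hence the smallest such N is 7.

N = 7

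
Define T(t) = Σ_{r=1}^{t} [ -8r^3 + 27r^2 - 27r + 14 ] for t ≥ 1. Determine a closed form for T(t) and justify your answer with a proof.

T(t) = -t(2t - 5)(t^2 + 1)

We claim T(t) = -t(2t - 5)(t^2 + 1) for all t ≥ 1.
Base step (t = 1): T(1) = 6, and the closed form gives 6. They agree.
For the inductive step, assume it holds for an arbitrary r ≥ 1, so T(r) = r(-2r^3 + 5r^2 - 2r + 5).
Then T(r+1) = T(r) + (-8r^3 + 3r^2 + 3r + 6) = (r(-2r^3 + 5r^2 - 2r + 5)) + (-8r^3 + 3r^2 + 3r + 6).
Simplifying, T(r+1) = -(r + 1)(2r - 3)(r^2 + 2r + 2) = -(r+1)(2(r+1) - 5)((r+1)^2 + 1),
which is the closed form with t = r+1.
This completes the induction.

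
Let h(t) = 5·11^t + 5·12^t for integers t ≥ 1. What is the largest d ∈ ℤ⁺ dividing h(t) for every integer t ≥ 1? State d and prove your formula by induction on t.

d = 5

Computing the first values: h(1) = 115 and h(2) = 1325; gcd(115, 1325) = 5, so d ≤ 5.
We prove 5 | 5·11^t + 5·12^t for all t ≥ 1 by induction on t.
Base case (t = 1): h(1) = 115 = 5·(23), so 5 | h(1).
Inductive step: assume the claim holds for t = r, i.e. 5 | h(r). Then
h(r+1) − 12·h(r) = (5·11^(r+1) + 5·12^(r+1)) − 12·(5·11^r + 5·12^r) = (5)·11^r·(11 − 12) = (-5)·11^r. Since 5 | h(r) by the inductive hypothesis, 5 | 12·h(r); and 5 | -5 since -5 = 5·-1. Therefore 5 | h(r+1).
By induction, the statement is established for all t ≥ 1.
Therefore the largest such d is 5.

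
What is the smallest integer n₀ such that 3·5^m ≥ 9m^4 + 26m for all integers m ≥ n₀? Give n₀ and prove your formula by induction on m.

n₀ = 5

At m = 4: 1875 < 2408, so the inequality fails and n₀ ≥ 5. We prove 3·5^m ≥ 9m^4 + 26m for all m ≥ 5.
Base case (m = 5): 3·5^m = 9375 and 9m^4 + 26m = 5755, so 9375 ≥ 5755.
For the inductive step, assume it holds for an arbitrary j ≥ 5, so 3·5^j ≥ 9j^4 + 26j.
Then 3·5^(j + 1) = 5·(3·5^j) ≥ 5·(9j^4 + 26j).
Also, for j ≥ 5 we have 5·(9j^4 + 26j) ≥ 9(j+1)^4 + 26(j+1), since 5·(9j^4 + 26j) − (9(j+1)^4 + 26(j+1)) = 36j^4 - 36j^3 - 54j^2 + 68j - 35, which is nonnegative for all j ≥ 5.
Combining, 3·5^(j + 1) ≥ 9(j+1)^4 + 26(j+1).
By the principle of mathematical induction, the result holds for all m ≥ 5.
Hence the smallest such n₀ is 5.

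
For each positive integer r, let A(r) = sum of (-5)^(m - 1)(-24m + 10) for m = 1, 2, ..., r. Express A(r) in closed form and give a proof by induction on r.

A(r) = (-5)^r(4r - 1) + 1

We claim A(r) = (-5)^r(4r - 1) + 1 for all r ≥ 1.
For the base case r = 1: A(1) = -14, and the closed form gives -14. They agree.
Inductive step: suppose the statement holds for some m ≥ 1, so A(m) = (-5)^m(4m - 1) + 1.
Then A(m+1) = A(m) + ((-5)^m(-24m - 14)) = ((-5)^m(4m - 1) + 1) + ((-5)^m(-24m - 14)).
Simplifying, A(m+1) = -20(-5)^m·m - 15(-5)^m + 1 = (-5)^(m+1)(4(m+1) - 1) + 1,
which is the closed form with r = m+1.
This completes the induction.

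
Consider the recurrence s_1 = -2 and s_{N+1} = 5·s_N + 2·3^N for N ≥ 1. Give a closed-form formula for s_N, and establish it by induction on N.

Computing the first terms: s_1 = -2, s_2 = -4, s_3 = -2. This suggests s_N = -3^N + 5^(N - 1).
Base step (N = 1): the formula gives -2 = -2 = s_1.
Suppose the result is true for N = k, so s_k = -3^k + 5^(k - 1).
Then s_{k+1} = 5·s_k + 2·3^k = 5·(-3^k + 5^(k - 1)) + 2·3^k = -3^(k + 1) + 5^k = -3^(k+1) + 5^((k+1) - 1),
which is the claimed formula at N = k+1.
This completes the induction.

s_N = -3^N + 5^(N - 1)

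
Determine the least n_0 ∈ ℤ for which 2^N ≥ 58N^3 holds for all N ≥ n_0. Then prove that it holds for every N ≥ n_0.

At N = 18: 262144 < 338256, so the inequality fails and n_0 ≥ 19. We prove 2^N ≥ 58N^3 for all N ≥ 19.
For the base case N = 19: 2^N = 524288 and 58N^3 = 397822, so 524288 ≥ 397822.
For the inductive step, assume it holds for an arbitrary p ≥ 19, so 2^p ≥ 58p^3.
Then 2^(p + 1) = 2·(2^p) ≥ 2·(58p^3).
Also, for p ≥ 19 we have 2·(58p^3) ≥ 58(p+1)^3, since 2 ≥ (1 + 1/p)^3 for all p ≥ 19.
Combining, 2^(p + 1) ≥ 58(p+1)^3.
By induction, the statement is established for all N ≥ 19.
Hence the smallest such n_0 is 19.

n_0 = 19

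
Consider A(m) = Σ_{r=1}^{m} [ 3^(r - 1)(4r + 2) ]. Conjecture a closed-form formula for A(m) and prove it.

A(m) = 2·3^m·m

We claim A(m) = 2·3^m·m for all m ≥ 1.
When m = 1: A(1) = 6, and the closed form gives 6. They agree.
Inductive step: assume the claim holds for m = r, so A(r) = 2·3^r·r.
Then A(r+1) = A(r) + (3^r(4r + 6)) = (2·3^r·r) + (3^r(4r + 6)).
Simplifying, A(r+1) = 6·3^r(r + 1) = 2·3^(r+1)·(r+1),
which is the closed form with m = r+1.
Hence, by induction on m, the claim holds for every m ≥ 1.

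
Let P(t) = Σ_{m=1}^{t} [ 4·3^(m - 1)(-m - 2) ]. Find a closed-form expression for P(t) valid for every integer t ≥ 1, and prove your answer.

We claim P(t) = -3^t(2t + 3) + 3 for all t ≥ 1.
For the base case t = 1: P(1) = -12, and the closed form gives -12. They agree.
Inductive step: suppose the statement holds for some m ≥ 1, so P(m) = -3^m(2m + 3) + 3.
Then P(m+1) = P(m) + (4·3^m(-m - 3)) = (-3^m(2m + 3) + 3) + (4·3^m(-m - 3)).
Simplifying, P(m+1) = -6·3^m·m - 15·3^m + 3 = -3^(m+1)(2(m+1) + 3) + 3,
which is the closed form with t = m+1.
Hence, by induction on t, the claim holds for every t ≥ 1.

P(t) = -3^t(2t + 3) + 3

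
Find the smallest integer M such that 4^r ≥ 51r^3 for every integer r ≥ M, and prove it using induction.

M = 8

At r = 7: 16384 < 17493, so the inequality fails and M ≥ 8. We prove 4^r ≥ 51r^3 for all r ≥ 8.
For the base case r = 8: 4^r = 65536 and 51r^3 = 26112, so 65536 ≥ 26112.
Suppose the result is true for r = k, so 4^k ≥ 51k^3.
Then 4^(k + 1) = 4·(4^k) ≥ 4·(51k^3).
Also, for k ≥ 8 we have 4·(51k^3) ≥ 51(k+1)^3, since 4 ≥ (1 + 1/k)^3 for all k ≥ 8.
Combining, 4^(k + 1) ≥ 51(k+1)^3.
Hence, by induction on r, the claim holds for every r ≥ 8.
Hence the smallest such M is 8.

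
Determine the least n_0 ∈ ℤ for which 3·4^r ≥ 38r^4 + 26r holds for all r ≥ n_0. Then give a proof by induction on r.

At r = 7: 49152 < 91420, so the inequality fails and n_0 ≥ 8. We prove 3·4^r ≥ 38r^4 + 26r for all r ≥ 8.
Base step (r = 8): 3·4^r = 196608 and 38r^4 + 26r = 155856, so 196608 ≥ 155856.
Suppose the result is true for r = k, so 3·4^k ≥ 38k^4 + 26k.
Then 3·4^(k + 1) = 4·(3·4^k) ≥ 4·(38k^4 + 26k).
Also, for k ≥ 8 we have 4·(38k^4 + 26k) ≥ 38(k+1)^4 + 26(k+1), since 4·(38k^4 + 26k) − (38(k+1)^4 + 26(k+1)) = 114k^4 - 152k^3 - 228k^2 - 74k - 64, which is nonnegative for all k ≥ 8.
Combining, 3·4^(k + 1) ≥ 38(k+1)^4 + 26(k+1).
This completes the induction.
Hence the smallest such n_0 is 8.

n_0 = 8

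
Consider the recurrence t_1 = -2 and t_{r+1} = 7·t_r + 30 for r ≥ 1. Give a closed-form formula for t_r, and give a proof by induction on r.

Computing the first terms: t_1 = -2, t_2 = 16, t_3 = 142. This suggests t_r = 3·7^(r - 1) - 5.
Base case (r = 1): the formula gives -2 = -2 = t_1.
Suppose the result is true for r = i, so t_i = 3·7^(i - 1) - 5.
Then t_{i+1} = 7·t_i + 30 = 7·(3·7^(i - 1) - 5) + 30 = 3·7^i - 5 = 3·7^((i+1) - 1) - 5,
which is the claimed formula at r = i+1.
Hence, by induction on r, the claim holds for every r ≥ 1.

t_r = 3·7^(r - 1) - 5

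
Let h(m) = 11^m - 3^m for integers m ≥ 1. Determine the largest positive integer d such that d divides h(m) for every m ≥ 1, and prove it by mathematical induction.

Computing the first values: h(1) = 8 and h(2) = 112; gcd(8, 112) = 8, so d ≤ 8.
We prove 8 | 11^m - 3^m for all m ≥ 1 by induction on m.
For the base case m = 1: h(1) = 8 = 8·(1), so 8 | h(1).
For the inductive step, assume it holds for an arbitrary j ≥ 1, i.e. 8 | h(j). Then
11^{j+1} − 3^{j+1} = 11·11^j − 3·3^j = 11·(11^j − 3^j) + (8)·3^j. The first term is divisible by 8 by the inductive hypothesis, and the second term (8)·3^j is divisible by 8 since 8 | 8. Hence 8 | h(j+1).
Hence, by induction on m, the claim holds for every m ≥ 1.
Therefore the largest such d is 8.

d = 8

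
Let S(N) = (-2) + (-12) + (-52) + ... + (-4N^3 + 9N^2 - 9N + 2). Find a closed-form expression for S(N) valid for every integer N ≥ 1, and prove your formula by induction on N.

We claim S(N) = -N(N^3 - N^2 + N + 1) for all N ≥ 1.
Base step (N = 1): S(1) = -2, and the closed form gives -2. They agree.
Inductive step: suppose the statement holds for some r ≥ 1, so S(r) = r(-r^3 + r^2 - r - 1).
Then S(r+1) = S(r) + (-4r^3 - 3r^2 - 3r - 2) = (r(-r^3 + r^2 - r - 1)) + (-4r^3 - 3r^2 - 3r - 2).
Simplifying, S(r+1) = -(r + 1)(r^3 + 2r^2 + 2r + 2) = -(r+1)((r+1)^3 - (r+1)^2 + (r+1) + 1),
which is the closed form with N = r+1.
By the principle of mathematical induction, the result holds for all N ≥ 1.

S(N) = -N(N^3 - N^2 + N + 1)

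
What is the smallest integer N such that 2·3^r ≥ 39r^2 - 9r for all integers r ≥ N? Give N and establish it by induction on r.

At r = 5: 486 < 930, so the inequality fails and N ≥ 6. We prove 2·3^r ≥ 39r^2 - 9r for all r ≥ 6.
When r = 6: 2·3^r = 1458 and 39r^2 - 9r = 1350, so 1458 ≥ 1350.
Suppose the result is true for r = k, so 2·3^k ≥ 39k^2 - 9k.
Then 2·3^(k + 1) = 3·(2·3^k) ≥ 3·(39k^2 - 9k).
Also, for k ≥ 6 we have 3·(39k^2 - 9k) ≥ 39(k+1)^2 - 9(k+1), since 3·(39k^2 - 9k) − (39(k+1)^2 - 9(k+1)) = 78k^2 - 96k - 30, which is nonnegative for all k ≥ 6.
Combining, 2·3^(k + 1) ≥ 39(k+1)^2 - 9(k+1).
Hence, by induction on r, the claim holds for every r ≥ 6.
Hence the smallest such N is 6.

N = 6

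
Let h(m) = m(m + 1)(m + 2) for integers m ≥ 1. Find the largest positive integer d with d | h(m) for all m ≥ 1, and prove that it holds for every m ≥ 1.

Computing the first values: h(1) = 6 and h(2) = 24; gcd(6, 24) = 6, so d ≤ 6.
We prove 6 | m(m + 1)(m + 2) for all m ≥ 1 by induction on m.
Base case (m = 1): h(1) = 6 = 6·(1), so 6 | h(1).
Inductive step: suppose the statement holds for some k ≥ 1, i.e. 6 | h(k). Then
h(k+1) − h(k) = (k+1)·(k+2)·(k+3) − k·(k+1)·(k+2) = (k+1)·(k+2)·[(k+3) − k] = 3·(k+1)·(k+2). The product of 2 consecutive integers is divisible by (2)! = 2, so h(k+1) − h(k) is divisible by 3·2 = 6. By the inductive hypothesis 6 | h(k), hence 6 | h(k+1).
By induction, the statement is established for all m ≥ 1.
Therefore the largest such d is 6.

d = 6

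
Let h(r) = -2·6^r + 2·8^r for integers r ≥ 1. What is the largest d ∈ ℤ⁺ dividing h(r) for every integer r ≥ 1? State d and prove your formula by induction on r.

Computing the first values: h(1) = 4 and h(2) = 56; gcd(4, 56) = 4, so d ≤ 4.
We prove 4 | -2·6^r + 2·8^r for all r ≥ 1 by induction on r.
When r = 1: h(1) = 4 = 4·(1), so 4 | h(1).
Inductive step: assume the claim holds for r = i, i.e. 4 | h(i). Then
h(i+1) − 8·h(i) = (-2·6^(i+1) + 2·8^(i+1)) − 8·(-2·6^i + 2·8^i) = (-2)·6^i·(6 − 8) = (4)·6^i. Since 4 | h(i) by the inductive hypothesis, 4 | 8·h(i); and 4 | 4 since 4 = 4·1. Therefore 4 | h(i+1).
Hence, by induction on r, the claim holds for every r ≥ 1.
Therefore the largest such d is 4.

d = 4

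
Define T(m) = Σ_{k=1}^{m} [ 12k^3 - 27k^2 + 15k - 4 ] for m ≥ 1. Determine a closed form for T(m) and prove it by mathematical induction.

We claim T(m) = m(3m^3 - 3m^2 - 3m - 1) for all m ≥ 1.
For the base case m = 1: T(1) = -4, and the closed form gives -4. They agree.
Inductive step: suppose the statement holds for some k ≥ 1, so T(k) = k(3k^3 - 3k^2 - 3k - 1).
Then T(k+1) = T(k) + (12k^3 + 9k^2 - 3k - 4) = (k(3k^3 - 3k^2 - 3k - 1)) + (12k^3 + 9k^2 - 3k - 4).
Simplifying, T(k+1) = (k + 1)(3k^3 + 6k^2 - 4) = (k+1)(3(k+1)^3 - 3(k+1)^2 - 3(k+1) - 1),
which is the closed form with m = k+1.
By induction, the statement is established for all m ≥ 1.

T(m) = m(3m^3 - 3m^2 - 3m - 1)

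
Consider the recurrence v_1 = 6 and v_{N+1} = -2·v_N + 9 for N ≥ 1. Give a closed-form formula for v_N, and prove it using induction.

v_N = 3(-2)^(N - 1) + 3

Computing the first terms: v_1 = 6, v_2 = -3, v_3 = 15. This suggests v_N = 3(-2)^(N - 1) + 3.
For the base case N = 1: the formula gives 6 = 6 = v_1.
Suppose the result is true for N = r, so v_r = 3(-2)^(r - 1) + 3.
Then v_{r+1} = -2·v_r + 9 = -2·(3(-2)^(r - 1) + 3) + 9 = 3(-2)^r + 3 = 3(-2)^((r+1) - 1) + 3,
which is the claimed formula at N = r+1.
By induction, the statement is established for all N ≥ 1.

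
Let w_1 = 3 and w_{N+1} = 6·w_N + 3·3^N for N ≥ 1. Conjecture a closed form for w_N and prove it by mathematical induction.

Computing the first terms: w_1 = 3, w_2 = 27, w_3 = 189. This suggests w_N = -3^N + 6^N.
Base case (N = 1): the formula gives 3 = 3 = w_1.
Inductive step: assume the claim holds for N = k, so w_k = -3^k + 6^k.
Then w_{k+1} = 6·w_k + 3·3^k = 6·(-3^k + 6^k) + 3·3^k = -3^(k + 1) + 6^(k + 1),
which is the claimed formula at N = k+1.
This completes the induction.

w_N = -3^N + 6^N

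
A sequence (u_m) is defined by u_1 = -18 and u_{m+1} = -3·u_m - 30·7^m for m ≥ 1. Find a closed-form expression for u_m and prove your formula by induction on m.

Computing the first terms: u_1 = -18, u_2 = -156, u_3 = -1002. This suggests u_m = -(-3)^m - 3·7^m.
Base step (m = 1): the formula gives -18 = -18 = u_1.
For the inductive step, assume it holds for an arbitrary p ≥ 1, so u_p = -(-3)^p - 3·7^p.
Then u_{p+1} = -3·u_p - 30·7^p = -3·(-(-3)^p - 3·7^p) - 30·7^p = -(-3)^(p + 1) - 3·7^(p + 1),
which is the claimed formula at m = p+1.
This completes the induction.

u_m = -(-3)^m - 3·7^m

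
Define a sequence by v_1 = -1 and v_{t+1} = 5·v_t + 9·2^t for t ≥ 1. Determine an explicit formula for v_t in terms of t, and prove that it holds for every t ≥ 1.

Computing the first terms: v_1 = -1, v_2 = 13, v_3 = 101. This suggests v_t = -3·2^t + 5^t.
When t = 1: the formula gives -1 = -1 = v_1.
Inductive step: assume the claim holds for t = r, so v_r = -3·2^r + 5^r.
Then v_{r+1} = 5·v_r + 9·2^r = 5·(-3·2^r + 5^r) + 9·2^r = -3·2^(r + 1) + 5^(r + 1),
which is the claimed formula at t = r+1.
Hence, by induction on t, the claim holds for every t ≥ 1.

v_t = -3·2^t + 5^t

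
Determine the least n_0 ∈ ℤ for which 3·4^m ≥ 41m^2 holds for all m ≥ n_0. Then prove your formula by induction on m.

n_0 = 4

At m = 3: 192 < 369, so the inequality fails and n_0 ≥ 4. We prove 3·4^m ≥ 41m^2 for all m ≥ 4.
Base case (m = 4): 3·4^m = 768 and 41m^2 = 656, so 768 ≥ 656.
Inductive step: assume the claim holds for m = k, so 3·4^k ≥ 41k^2.
Then 3·4^(k + 1) = 4·(3·4^k) ≥ 4·(41k^2).
Also, for k ≥ 4 we have 4·(41k^2) ≥ 41(k+1)^2, since 4 ≥ (1 + 1/k)^2 for all k ≥ 4.
Combining, 3·4^(k + 1) ≥ 41(k+1)^2.
By the principle of mathematical induction, the result holds for all m ≥ 4.
Hence the smallest such n_0 is 4.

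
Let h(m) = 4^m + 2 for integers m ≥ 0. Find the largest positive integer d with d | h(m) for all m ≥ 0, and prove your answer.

d = 3

Computing the first values: h(0) = 3 and h(1) = 6; gcd(3, 6) = 3, so d ≤ 3.
We prove 3 | 4^m + 2 for all m ≥ 0 by induction on m.
Base case (m = 0): h(0) = 3 = 3·(1), so 3 | h(0).
Inductive step: suppose the statement holds for some j ≥ 0, i.e. 3 | h(j). Then
h(j+1) = 4^(j+1) + 2 = 4·(4^j + 2) - 6 = 4·h(j) - 6. The first term is divisible by 3 by the inductive hypothesis, and -6 is divisible by 3. Hence 3 | h(j+1).
By the principle of mathematical induction, the result holds for all m ≥ 0.
Therefore the largest such d is 3.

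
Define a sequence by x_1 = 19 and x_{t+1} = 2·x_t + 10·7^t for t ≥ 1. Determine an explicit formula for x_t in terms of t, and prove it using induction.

Computing the first terms: x_1 = 19, x_2 = 108, x_3 = 706. This suggests x_t = 5·2^(t - 1) + 2·7^t.
Base step (t = 1): the formula gives 19 = 19 = x_1.
For the inductive step, assume it holds for an arbitrary j ≥ 1, so x_j = 5·2^(j - 1) + 2·7^j.
Then x_{j+1} = 2·x_j + 10·7^j = 2·(5·2^(j - 1) + 2·7^j) + 10·7^j = 5·2^j + 2·7^(j + 1) = 5·2^((j+1) - 1) + 2·7^(j+1),
which is the claimed formula at t = j+1.
By the principle of mathematical induction, the result holds for all t ≥ 1.

x_t = 5·2^(t - 1) + 2·7^t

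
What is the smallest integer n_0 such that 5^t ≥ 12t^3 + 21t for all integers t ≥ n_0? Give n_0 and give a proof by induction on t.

n_0 = 5

At t = 4: 625 < 852, so the inequality fails and n_0 ≥ 5. We prove 5^t ≥ 12t^3 + 21t for all t ≥ 5.
Base step (t = 5): 5^t = 3125 and 12t^3 + 21t = 1605, so 3125 ≥ 1605.
Suppose the result is true for t = i, so 5^i ≥ 12i^3 + 21i.
Then 5^(i + 1) = 5·(5^i) ≥ 5·(12i^3 + 21i).
Also, for i ≥ 5 we have 5·(12i^3 + 21i) ≥ 12(i+1)^3 + 21(i+1), since 5·(12i^3 + 21i) − (12(i+1)^3 + 21(i+1)) = 48i^3 - 36i^2 + 48i - 33, which is nonnegative for all i ≥ 5.
Combining, 5^(i + 1) ≥ 12(i+1)^3 + 21(i+1).
By induction, the statement is established for all t ≥ 5.
Hence the smallest such n_0 is 5.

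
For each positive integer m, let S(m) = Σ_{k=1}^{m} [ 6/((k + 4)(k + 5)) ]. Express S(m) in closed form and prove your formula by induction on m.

We claim S(m) = 6m/(5(m + 5)) for all m ≥ 1.
Base case (m = 1): S(1) = 1/5, and the closed form gives 1/5. They agree.
Inductive step: assume the claim holds for m = k, so S(k) = 6k/(5(k + 5)).
Then S(k+1) = S(k) + (6/((k + 5)(k + 6))) = (6k/(5(k + 5))) + (6/((k + 5)(k + 6))).
Simplifying, S(k+1) = 6(k + 1)/(5(k + 6)) = 6(k+1)/(5((k+1) + 5)),
which is the closed form with m = k+1.
Hence, by induction on m, the claim holds for every m ≥ 1.

S(m) = 6m/(5(m + 5))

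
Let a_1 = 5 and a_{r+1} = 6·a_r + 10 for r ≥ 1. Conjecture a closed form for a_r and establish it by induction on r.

a_r = 7·6^(r - 1) - 2

Computing the first terms: a_1 = 5, a_2 = 40, a_3 = 250. This suggests a_r = 7·6^(r - 1) - 2.
Base case (r = 1): the formula gives 5 = 5 = a_1.
Inductive step: assume the claim holds for r = k, so a_k = 7·6^(k - 1) - 2.
Then a_{k+1} = 6·a_k + 10 = 6·(7·6^(k - 1) - 2) + 10 = 7·6^k - 2 = 7·6^((k+1) - 1) - 2,
which is the claimed formula at r = k+1.
By the principle of mathematical induction, the result holds for all r ≥ 1.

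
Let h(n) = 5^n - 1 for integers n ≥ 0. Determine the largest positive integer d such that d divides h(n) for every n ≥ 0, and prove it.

Computing the first values: h(0) = 0 and h(1) = 4; gcd(0, 4) = 4, so d ≤ 4.
We prove 4 | 5^n - 1 for all n ≥ 0 by induction on n.
Base case (n = 0): h(0) = 0 = 4·(0), so 4 | h(0).
For the inductive step, assume it holds for an arbitrary m ≥ 0, i.e. 4 | h(m). Then
h(m+1) = 5^(m+1) - 1 = 5·(5^m - 1) + 4 = 5·h(m) + 4. The first term is divisible by 4 by the inductive hypothesis, and 4 is divisible by 4. Hence 4 | h(m+1).
By the principle of mathematical induction, the result holds for all n ≥ 0.
Therefore the largest such d is 4.

d = 4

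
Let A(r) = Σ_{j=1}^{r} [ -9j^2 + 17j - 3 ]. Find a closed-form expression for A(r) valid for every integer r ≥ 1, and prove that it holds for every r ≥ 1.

A(r) = -r(r - 2)(3r + 2)

We claim A(r) = -r(r - 2)(3r + 2) for all r ≥ 1.
For the base case r = 1: A(1) = 5, and the closed form gives 5. They agree.
Inductive step: assume the claim holds for r = j, so A(j) = j(-3j^2 + 4j + 4).
Then A(j+1) = A(j) + (-9j^2 - j + 5) = (j(-3j^2 + 4j + 4)) + (-9j^2 - j + 5).
Simplifying, A(j+1) = -(j - 1)(j + 1)(3j + 5) = -(j+1)((j+1) - 2)(3(j+1) + 2),
which is the closed form with r = j+1.
By induction, the statement is established for all r ≥ 1.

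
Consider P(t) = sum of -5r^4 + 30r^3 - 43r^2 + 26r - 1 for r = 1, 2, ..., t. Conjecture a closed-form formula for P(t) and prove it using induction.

P(t) = -t(t^4 - 5t^3 + t^2 + t - 5)

We claim P(t) = -t(t^4 - 5t^3 + t^2 + t - 5) for all t ≥ 1.
When t = 1: P(1) = 7, and the closed form gives 7. They agree.
Inductive step: suppose the statement holds for some r ≥ 1, so P(r) = r(-r^4 + 5r^3 - r^2 - r + 5).
Then P(r+1) = P(r) + (-5r^4 + 10r^3 + 17r^2 + 10r + 7) = (r(-r^4 + 5r^3 - r^2 - r + 5)) + (-5r^4 + 10r^3 + 17r^2 + 10r + 7).
Simplifying, P(r+1) = -(r + 1)(r^4 - r^3 - 8r^2 - 8r - 7) = -(r+1)((r+1)^4 - 5(r+1)^3 + (r+1)^2 + (r+1) - 5),
which is the closed form with t = r+1.
Hence, by induction on t, the claim holds for every t ≥ 1.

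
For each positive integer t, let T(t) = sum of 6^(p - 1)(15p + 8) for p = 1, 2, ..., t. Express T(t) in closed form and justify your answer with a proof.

We claim T(t) = 6^t(3t + 1) - 1 for all t ≥ 1.
When t = 1: T(1) = 23, and the closed form gives 23. They agree.
Inductive step: suppose the statement holds for some p ≥ 1, so T(p) = 6^p(3p + 1) - 1.
Then T(p+1) = T(p) + (6^p(15p + 23)) = (6^p(3p + 1) - 1) + (6^p(15p + 23)).
Simplifying, T(p+1) = 18·6^p·p + 24·6^p - 1 = 6^(p+1)(3(p+1) + 1) - 1,
which is the closed form with t = p+1.
By induction, the statement is established for all t ≥ 1.

T(t) = 6^t(3t + 1) - 1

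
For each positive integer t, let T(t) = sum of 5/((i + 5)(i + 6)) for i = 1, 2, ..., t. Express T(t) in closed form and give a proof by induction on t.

We claim T(t) = 5t/(6(t + 6)) for all t ≥ 1.
Base step (t = 1): T(1) = 5/42, and the closed form gives 5/42. They agree.
Suppose the result is true for t = i, so T(i) = 5i/(6(i + 6)).
Then T(i+1) = T(i) + (5/((i + 6)(i + 7))) = (5i/(6(i + 6))) + (5/((i + 6)(i + 7))).
Simplifying, T(i+1) = 5(i + 1)/(6(i + 7)) = 5(i+1)/(6((i+1) + 6)),
which is the closed form with t = i+1.
By induction, the statement is established for all t ≥ 1.

T(t) = 5t/(6(t + 6))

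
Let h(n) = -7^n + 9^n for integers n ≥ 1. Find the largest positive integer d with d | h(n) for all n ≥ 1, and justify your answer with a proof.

Computing the first values: h(1) = 2 and h(2) = 32; gcd(2, 32) = 2, so d ≤ 2.
We prove 2 | -7^n + 9^n for all n ≥ 1 by induction on n.
When n = 1: h(1) = 2 = 2·(1), so 2 | h(1).
Suppose the result is true for n = r, i.e. 2 | h(r). Then
9^{r+1} − 7^{r+1} = 9·9^r − 7·7^r = 9·(9^r − 7^r) + (2)·7^r. The first term is divisible by 2 by the inductive hypothesis, and the second term (2)·7^r is divisible by 2 since 2 | 2. Hence 2 | h(r+1).
This completes the induction.
Therefore the largest such d is 2.

d = 2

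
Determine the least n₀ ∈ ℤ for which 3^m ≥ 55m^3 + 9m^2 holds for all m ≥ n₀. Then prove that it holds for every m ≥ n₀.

n₀ = 10

At m = 9: 19683 < 40824, so the inequality fails and n₀ ≥ 10. We prove 3^m ≥ 55m^3 + 9m^2 for all m ≥ 10.
When m = 10: 3^m = 59049 and 55m^3 + 9m^2 = 55900, so 59049 ≥ 55900.
Inductive step: suppose the statement holds for some i ≥ 10, so 3^i ≥ 55i^3 + 9i^2.
Then 3^(i + 1) = 3·(3^i) ≥ 3·(55i^3 + 9i^2).
Also, for i ≥ 10 we have 3·(55i^3 + 9i^2) ≥ 55(i+1)^3 + 9(i+1)^2, since 3·(55i^3 + 9i^2) − (55(i+1)^3 + 9(i+1)^2) = 110i^3 - 147i^2 - 183i - 64, which is nonnegative for all i ≥ 10.
Combining, 3^(i + 1) ≥ 55(i+1)^3 + 9(i+1)^2.
This completes the induction.
Hence the smallest such n₀ is 10.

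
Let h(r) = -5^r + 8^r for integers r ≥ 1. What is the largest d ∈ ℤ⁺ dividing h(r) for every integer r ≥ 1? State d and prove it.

d = 3

Computing the first values: h(1) = 3 and h(2) = 39; gcd(3, 39) = 3, so d ≤ 3.
We prove 3 | -5^r + 8^r for all r ≥ 1 by induction on r.
For the base case r = 1: h(1) = 3 = 3·(1), so 3 | h(1).
For the inductive step, assume it holds for an arbitrary j ≥ 1, i.e. 3 | h(j). Then
8^{j+1} − 5^{j+1} = 8·8^j − 5·5^j = 8·(8^j − 5^j) + (3)·5^j. The first term is divisible by 3 by the inductive hypothesis, and the second term (3)·5^j is divisible by 3 since 3 | 3. Hence 3 | h(j+1).
Hence, by induction on r, the claim holds for every r ≥ 1.
Therefore the largest such d is 3.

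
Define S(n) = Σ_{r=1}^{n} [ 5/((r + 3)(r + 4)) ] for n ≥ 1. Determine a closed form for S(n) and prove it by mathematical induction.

We claim S(n) = 5n/(4(n + 4)) for all n ≥ 1.
When n = 1: S(1) = 1/4, and the closed form gives 1/4. They agree.
Inductive step: suppose the statement holds for some r ≥ 1, so S(r) = 5r/(4(r + 4)).
Then S(r+1) = S(r) + (5/((r + 4)(r + 5))) = (5r/(4(r + 4))) + (5/((r + 4)(r + 5))).
Simplifying, S(r+1) = 5(r + 1)/(4(r + 5)) = 5(r+1)/(4((r+1) + 4)),
which is the closed form with n = r+1.
This completes the induction.

S(n) = 5n/(4(n + 4))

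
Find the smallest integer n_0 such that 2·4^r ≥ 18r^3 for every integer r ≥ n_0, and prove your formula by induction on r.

At r = 5: 2048 < 2250, so the inequality fails and n_0 ≥ 6. We prove 2·4^r ≥ 18r^3 for all r ≥ 6.
Base step (r = 6): 2·4^r = 8192 and 18r^3 = 3888, so 8192 ≥ 3888.
Suppose the result is true for r = m, so 2·4^m ≥ 18m^3.
Then 2·4^(m + 1) = 4·(2·4^m) ≥ 4·(18m^3).
Also, for m ≥ 6 we have 4·(18m^3) ≥ 18(m+1)^3, since 4 ≥ (1 + 1/m)^3 for all m ≥ 6.
Combining, 2·4^(m + 1) ≥ 18(m+1)^3.
This completes the induction.
Hence the smallest such n_0 is 6.

n_0 = 6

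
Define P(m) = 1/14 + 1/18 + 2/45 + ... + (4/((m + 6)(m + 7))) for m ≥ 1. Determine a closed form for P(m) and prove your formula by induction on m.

P(m) = 4m/(7(m + 7))

We claim P(m) = 4m/(7(m + 7)) for all m ≥ 1.
When m = 1: P(1) = 1/14, and the closed form gives 1/14. They agree.
Inductive step: assume the claim holds for m = j, so P(j) = 4j/(7(j + 7)).
Then P(j+1) = P(j) + (4/((j + 7)(j + 8))) = (4j/(7(j + 7))) + (4/((j + 7)(j + 8))).
Simplifying, P(j+1) = 4(j + 1)/(7(j + 8)) = 4(j+1)/(7((j+1) + 7)),
which is the closed form with m = j+1.
By the principle of mathematical induction, the result holds for all m ≥ 1.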